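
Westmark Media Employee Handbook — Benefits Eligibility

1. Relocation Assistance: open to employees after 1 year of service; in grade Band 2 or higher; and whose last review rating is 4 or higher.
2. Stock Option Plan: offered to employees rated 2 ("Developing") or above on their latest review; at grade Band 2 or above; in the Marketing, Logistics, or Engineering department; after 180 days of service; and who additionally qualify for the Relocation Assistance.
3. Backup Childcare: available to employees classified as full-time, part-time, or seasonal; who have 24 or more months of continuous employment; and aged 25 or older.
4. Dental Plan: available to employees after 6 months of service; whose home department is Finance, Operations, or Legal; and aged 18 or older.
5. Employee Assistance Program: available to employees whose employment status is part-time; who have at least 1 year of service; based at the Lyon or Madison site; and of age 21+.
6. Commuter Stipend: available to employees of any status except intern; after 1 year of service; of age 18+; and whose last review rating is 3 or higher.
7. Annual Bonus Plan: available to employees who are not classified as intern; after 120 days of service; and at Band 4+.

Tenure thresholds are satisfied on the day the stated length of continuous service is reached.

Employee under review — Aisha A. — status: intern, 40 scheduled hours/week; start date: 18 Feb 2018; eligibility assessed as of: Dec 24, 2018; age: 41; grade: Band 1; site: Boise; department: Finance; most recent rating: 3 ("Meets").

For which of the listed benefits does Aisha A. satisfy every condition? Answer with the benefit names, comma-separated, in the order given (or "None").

Service from 18 Feb 2018 to Dec 24, 2018: 309 days.
Relocation Assistance — service 309 days < 1 year (≈365 days) ✗ → not eligible.
Stock Option Plan — rating 3 ≥ 2 ✓; grade Band 1 < Band 2 ✗ → not eligible.
Backup Childcare — status intern ✗ (requires full-time, part-time, or seasonal) → not eligible.
Dental Plan — service 309 days ≥ 6 months (≈180 days) ✓; dept Finance ✓; age 41 ≥ 18 ✓ → eligible.
Employee Assistance Program — status intern ✗ (requires part-time) → not eligible.
Commuter Stipend — status intern ✗ (excluded) → not eligible.
Annual Bonus Plan — status intern ✗ (excluded) → not eligible.

Dental Plan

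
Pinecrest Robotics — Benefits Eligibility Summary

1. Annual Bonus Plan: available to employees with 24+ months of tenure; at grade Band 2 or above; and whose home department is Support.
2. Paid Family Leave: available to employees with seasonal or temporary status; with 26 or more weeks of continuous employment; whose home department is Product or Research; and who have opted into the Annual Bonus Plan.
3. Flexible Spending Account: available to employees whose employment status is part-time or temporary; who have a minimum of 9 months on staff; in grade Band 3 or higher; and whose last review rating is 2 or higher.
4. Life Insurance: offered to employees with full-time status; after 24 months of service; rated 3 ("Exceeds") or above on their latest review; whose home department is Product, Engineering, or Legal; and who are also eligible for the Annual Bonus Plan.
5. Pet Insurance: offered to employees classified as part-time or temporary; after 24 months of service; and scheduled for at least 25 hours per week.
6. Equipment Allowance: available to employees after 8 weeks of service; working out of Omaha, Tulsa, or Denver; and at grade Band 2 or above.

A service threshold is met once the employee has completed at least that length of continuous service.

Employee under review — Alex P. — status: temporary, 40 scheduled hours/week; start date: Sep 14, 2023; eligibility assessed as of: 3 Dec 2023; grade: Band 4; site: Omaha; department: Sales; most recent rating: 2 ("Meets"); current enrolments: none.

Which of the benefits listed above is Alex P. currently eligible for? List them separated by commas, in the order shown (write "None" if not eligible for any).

Service from Sep 14, 2023 to 3 Dec 2023: 80 days.
Annual Bonus Plan — service 80 days < 24 months (≈720 days) ✗ → not eligible.
Paid Family Leave — status temporary ✓; service 80 days < 26 weeks (≈182 days) ✗ → not eligible.
Flexible Spending Account — status temporary ✓; service 80 days < 9 months (≈270 days) ✗ → not eligible.
Life Insurance — status temporary ✗ (requires full-time) → not eligible.
Pet Insurance — status temporary ✓; service 80 days < 24 months (≈720 days) ✗ → not eligible.
Equipment Allowance — service 80 days ≥ 8 weeks (≈56 days) ✓; site Omaha ✓; grade Band 4 ≥ Band 2 ✓ → eligible.

Equipment Allowance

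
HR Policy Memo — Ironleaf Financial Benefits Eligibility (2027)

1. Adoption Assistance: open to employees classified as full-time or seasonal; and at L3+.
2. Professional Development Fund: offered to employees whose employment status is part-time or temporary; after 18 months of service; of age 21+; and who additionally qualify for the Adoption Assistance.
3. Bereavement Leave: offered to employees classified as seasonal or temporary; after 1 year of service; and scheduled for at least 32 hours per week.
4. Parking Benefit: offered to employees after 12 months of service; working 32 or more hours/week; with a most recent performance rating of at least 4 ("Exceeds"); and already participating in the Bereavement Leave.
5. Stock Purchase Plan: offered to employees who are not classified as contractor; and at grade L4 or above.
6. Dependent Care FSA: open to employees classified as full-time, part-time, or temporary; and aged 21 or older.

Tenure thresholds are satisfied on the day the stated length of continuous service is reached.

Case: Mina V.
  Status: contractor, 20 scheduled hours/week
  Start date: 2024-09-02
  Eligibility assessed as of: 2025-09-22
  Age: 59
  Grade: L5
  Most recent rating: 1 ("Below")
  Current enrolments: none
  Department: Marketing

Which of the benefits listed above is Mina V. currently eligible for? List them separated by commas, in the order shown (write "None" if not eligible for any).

Service from 2024-09-02 to 2025-09-22: 385 days.
Adoption Assistance — status contractor ✗ (requires full-time or seasonal) → not eligible.
Professional Development Fund — status contractor ✗ (requires part-time or temporary) → not eligible.
Bereavement Leave — status contractor ✗ (requires seasonal or temporary) → not eligible.
Parking Benefit — service 385 days ≥ 12 months (≈360 days) ✓; 20 hrs/wk < 32 ✗ → not eligible.
Stock Purchase Plan — status contractor ✗ (excluded) → not eligible.
Dependent Care FSA — status contractor ✗ (requires full-time, part-time, or temporary) → not eligible.

None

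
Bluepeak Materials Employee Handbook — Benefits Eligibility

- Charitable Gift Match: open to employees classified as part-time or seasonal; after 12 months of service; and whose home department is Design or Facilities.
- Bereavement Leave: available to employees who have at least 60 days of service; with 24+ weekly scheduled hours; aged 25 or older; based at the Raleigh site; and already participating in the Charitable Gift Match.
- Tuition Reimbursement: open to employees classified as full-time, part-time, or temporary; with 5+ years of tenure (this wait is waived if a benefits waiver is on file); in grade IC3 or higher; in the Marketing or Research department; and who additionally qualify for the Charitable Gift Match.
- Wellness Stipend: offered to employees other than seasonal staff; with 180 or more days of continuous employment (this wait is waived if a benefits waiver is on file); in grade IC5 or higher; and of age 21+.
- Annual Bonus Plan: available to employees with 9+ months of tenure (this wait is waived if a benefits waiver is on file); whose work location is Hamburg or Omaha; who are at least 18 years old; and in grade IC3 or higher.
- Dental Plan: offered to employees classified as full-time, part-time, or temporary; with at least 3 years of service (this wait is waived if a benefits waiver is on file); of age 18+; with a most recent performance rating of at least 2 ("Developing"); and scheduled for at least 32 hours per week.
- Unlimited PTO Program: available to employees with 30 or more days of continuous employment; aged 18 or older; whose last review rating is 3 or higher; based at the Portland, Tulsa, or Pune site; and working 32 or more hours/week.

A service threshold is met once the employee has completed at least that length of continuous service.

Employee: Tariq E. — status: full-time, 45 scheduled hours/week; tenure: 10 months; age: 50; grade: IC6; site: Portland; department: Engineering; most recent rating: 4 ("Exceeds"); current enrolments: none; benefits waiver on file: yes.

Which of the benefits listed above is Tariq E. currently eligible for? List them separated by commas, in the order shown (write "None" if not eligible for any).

Charitable Gift Match — status full-time ✗ (requires part-time or seasonal) → not eligible.
Bereavement Leave — service 10 months ≥ 60 days ✓; 45 hrs/wk ≥ 24 ✓; age 50 ≥ 25 ✓; site Portland ✗ (not Raleigh) → not eligible.
Tuition Reimbursement — status full-time ✓; benefits waiver on file ✓; grade IC6 ≥ IC3 ✓; dept Engineering ✗ → not eligible.
Wellness Stipend — status full-time ✓ (not excluded); benefits waiver on file ✓; grade IC6 ≥ IC5 ✓; age 50 ≥ 21 ✓ → eligible.
Annual Bonus Plan — benefits waiver on file ✓; site Portland ✗ (not Hamburg or Omaha) → not eligible.
Dental Plan — status full-time ✓; benefits waiver on file ✓; age 50 ≥ 18 ✓; rating 4 ≥ 2 ✓; 45 hrs/wk ≥ 32 ✓ → eligible.
Unlimited PTO Program — service 10 months ≥ 30 days ✓; age 50 ≥ 18 ✓; rating 4 ≥ 3 ✓; site Portland ✓; 45 hrs/wk ≥ 32 ✓ → eligible.

Wellness Stipend, Dental Plan, Unlimited PTO Program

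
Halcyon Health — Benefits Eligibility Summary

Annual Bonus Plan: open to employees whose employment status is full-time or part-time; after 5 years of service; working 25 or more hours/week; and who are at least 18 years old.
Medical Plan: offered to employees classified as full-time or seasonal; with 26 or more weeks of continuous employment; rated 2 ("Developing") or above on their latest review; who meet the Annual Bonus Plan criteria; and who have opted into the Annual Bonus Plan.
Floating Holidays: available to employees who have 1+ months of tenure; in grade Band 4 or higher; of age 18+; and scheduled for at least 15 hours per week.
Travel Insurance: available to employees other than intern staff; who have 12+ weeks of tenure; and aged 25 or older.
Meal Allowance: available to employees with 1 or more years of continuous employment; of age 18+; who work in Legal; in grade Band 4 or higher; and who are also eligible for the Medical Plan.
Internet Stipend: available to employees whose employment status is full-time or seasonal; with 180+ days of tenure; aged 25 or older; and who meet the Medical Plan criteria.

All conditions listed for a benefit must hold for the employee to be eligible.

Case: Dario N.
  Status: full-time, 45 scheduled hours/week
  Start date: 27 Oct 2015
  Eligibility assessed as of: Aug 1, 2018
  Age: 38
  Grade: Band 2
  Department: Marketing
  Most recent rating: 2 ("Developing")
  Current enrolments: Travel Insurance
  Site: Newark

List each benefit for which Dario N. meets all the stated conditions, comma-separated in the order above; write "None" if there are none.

Travel Insurance

Service from 27 Oct 2015 to Aug 1, 2018: 1009 days.
Annual Bonus Plan — status full-time ✓; service 1009 days < 5 years (≈1825 days) ✗ → not eligible.
Medical Plan — status full-time ✓; service 1009 days ≥ 26 weeks (≈182 days) ✓; rating 2 ≥ 2 ✓; not eligible for Annual Bonus Plan ✗ → not eligible.
Floating Holidays — service 1009 days ≥ 1 month (≈30 days) ✓; grade Band 2 < Band 4 ✗ → not eligible.
Travel Insurance — status full-time ✓ (not excluded); service 1009 days ≥ 12 weeks (≈84 days) ✓; age 38 ≥ 25 ✓ → eligible.
Meal Allowance — service 1009 days ≥ 1 year (≈365 days) ✓; age 38 ≥ 18 ✓; dept Marketing ✗ → not eligible.
Internet Stipend — status full-time ✓; service 1009 days ≥ 180 days ✓; age 38 ≥ 25 ✓; not eligible for Medical Plan ✗ → not eligible.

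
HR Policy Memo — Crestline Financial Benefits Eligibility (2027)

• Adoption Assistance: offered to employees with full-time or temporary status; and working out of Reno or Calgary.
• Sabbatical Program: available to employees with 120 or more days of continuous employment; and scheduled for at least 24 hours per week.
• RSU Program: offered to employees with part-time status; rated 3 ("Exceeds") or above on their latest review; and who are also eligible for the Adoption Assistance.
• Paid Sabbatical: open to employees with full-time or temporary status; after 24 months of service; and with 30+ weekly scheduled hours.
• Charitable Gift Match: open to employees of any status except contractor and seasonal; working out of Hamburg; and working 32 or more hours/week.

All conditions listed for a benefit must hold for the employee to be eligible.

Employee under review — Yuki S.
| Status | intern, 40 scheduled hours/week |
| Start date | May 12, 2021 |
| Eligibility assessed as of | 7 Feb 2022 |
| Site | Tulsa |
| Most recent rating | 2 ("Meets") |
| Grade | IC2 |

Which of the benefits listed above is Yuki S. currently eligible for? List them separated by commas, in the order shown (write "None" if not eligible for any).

Service from May 12, 2021 to 7 Feb 2022: 271 days.
Adoption Assistance — status intern ✗ (requires full-time or temporary) → not eligible.
Sabbatical Program — service 271 days ≥ 120 days ✓; 40 hrs/wk ≥ 24 ✓ → eligible.
RSU Program — status intern ✗ (requires part-time) → not eligible.
Paid Sabbatical — status intern ✗ (requires full-time or temporary) → not eligible.
Charitable Gift Match — status intern ✓ (not excluded); site Tulsa ✗ (not Hamburg) → not eligible.

Sabbatical Program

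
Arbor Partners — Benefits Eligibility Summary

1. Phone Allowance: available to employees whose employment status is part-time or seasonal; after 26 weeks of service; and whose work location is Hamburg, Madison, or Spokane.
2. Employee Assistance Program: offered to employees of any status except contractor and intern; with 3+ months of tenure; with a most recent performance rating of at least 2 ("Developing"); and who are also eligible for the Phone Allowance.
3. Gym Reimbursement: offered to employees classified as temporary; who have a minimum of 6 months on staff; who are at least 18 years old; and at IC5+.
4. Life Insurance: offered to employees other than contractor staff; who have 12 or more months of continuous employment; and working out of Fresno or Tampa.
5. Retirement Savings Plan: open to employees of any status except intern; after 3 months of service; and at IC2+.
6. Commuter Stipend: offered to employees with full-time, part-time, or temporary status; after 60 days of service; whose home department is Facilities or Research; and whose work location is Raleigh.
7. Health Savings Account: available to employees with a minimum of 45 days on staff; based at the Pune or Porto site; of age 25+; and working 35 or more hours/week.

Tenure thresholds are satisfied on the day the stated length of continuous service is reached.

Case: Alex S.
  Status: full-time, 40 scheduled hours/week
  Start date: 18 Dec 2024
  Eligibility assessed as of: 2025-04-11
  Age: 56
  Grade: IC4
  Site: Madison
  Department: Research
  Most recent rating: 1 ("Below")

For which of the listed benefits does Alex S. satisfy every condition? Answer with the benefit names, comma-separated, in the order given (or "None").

Service from 18 Dec 2024 to 2025-04-11: 114 days.
Phone Allowance — status full-time ✗ (requires part-time or seasonal) → not eligible.
Employee Assistance Program — status full-time ✓ (not excluded); service 114 days ≥ 3 months (≈90 days) ✓; rating 1 < 2 ✗ → not eligible.
Gym Reimbursement — status full-time ✗ (requires temporary) → not eligible.
Life Insurance — status full-time ✓ (not excluded); service 114 days < 12 months (≈360 days) ✗ → not eligible.
Retirement Savings Plan — status full-time ✓ (not excluded); service 114 days ≥ 3 months (≈90 days) ✓; grade IC4 ≥ IC2 ✓ → eligible.
Commuter Stipend — status full-time ✓; service 114 days ≥ 60 days ✓; dept Research ✓; site Madison ✗ (not Raleigh) → not eligible.
Health Savings Account — service 114 days ≥ 45 days ✓; site Madison ✗ (not Pune or Porto) → not eligible.

Retirement Savings Plan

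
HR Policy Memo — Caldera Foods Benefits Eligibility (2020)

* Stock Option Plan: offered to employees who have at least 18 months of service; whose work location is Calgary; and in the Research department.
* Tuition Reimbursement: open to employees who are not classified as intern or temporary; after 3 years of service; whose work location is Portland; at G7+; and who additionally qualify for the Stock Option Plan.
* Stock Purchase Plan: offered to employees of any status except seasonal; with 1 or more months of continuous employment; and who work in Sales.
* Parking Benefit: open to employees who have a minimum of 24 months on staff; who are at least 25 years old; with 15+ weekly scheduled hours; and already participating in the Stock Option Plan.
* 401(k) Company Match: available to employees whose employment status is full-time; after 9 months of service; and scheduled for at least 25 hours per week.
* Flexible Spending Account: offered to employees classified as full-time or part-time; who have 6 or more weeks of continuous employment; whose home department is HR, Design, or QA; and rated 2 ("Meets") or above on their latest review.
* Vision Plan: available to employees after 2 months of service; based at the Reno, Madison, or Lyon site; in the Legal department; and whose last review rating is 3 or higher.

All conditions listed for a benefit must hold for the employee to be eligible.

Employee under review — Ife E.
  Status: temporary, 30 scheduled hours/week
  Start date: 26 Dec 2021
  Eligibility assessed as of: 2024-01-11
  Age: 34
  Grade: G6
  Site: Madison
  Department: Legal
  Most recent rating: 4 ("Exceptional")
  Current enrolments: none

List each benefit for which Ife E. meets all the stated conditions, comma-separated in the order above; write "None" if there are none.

Vision Plan

Service from 26 Dec 2021 to 2024-01-11: 746 days.
Stock Option Plan — service 746 days ≥ 18 months (≈540 days) ✓; site Madison ✗ (not Calgary) → not eligible.
Tuition Reimbursement — status temporary ✗ (excluded) → not eligible.
Stock Purchase Plan — status temporary ✓ (not excluded); service 746 days ≥ 1 month (≈30 days) ✓; dept Legal ✗ → not eligible.
Parking Benefit — service 746 days ≥ 24 months (≈720 days) ✓; age 34 ≥ 25 ✓; 30 hrs/wk ≥ 15 ✓; not enrolled in Stock Option Plan ✗ → not eligible.
401(k) Company Match — status temporary ✗ (requires full-time) → not eligible.
Flexible Spending Account — status temporary ✗ (requires full-time or part-time) → not eligible.
Vision Plan — service 746 days ≥ 2 months (≈60 days) ✓; site Madison ✓; dept Legal ✓; rating 4 ≥ 3 ✓ → eligible.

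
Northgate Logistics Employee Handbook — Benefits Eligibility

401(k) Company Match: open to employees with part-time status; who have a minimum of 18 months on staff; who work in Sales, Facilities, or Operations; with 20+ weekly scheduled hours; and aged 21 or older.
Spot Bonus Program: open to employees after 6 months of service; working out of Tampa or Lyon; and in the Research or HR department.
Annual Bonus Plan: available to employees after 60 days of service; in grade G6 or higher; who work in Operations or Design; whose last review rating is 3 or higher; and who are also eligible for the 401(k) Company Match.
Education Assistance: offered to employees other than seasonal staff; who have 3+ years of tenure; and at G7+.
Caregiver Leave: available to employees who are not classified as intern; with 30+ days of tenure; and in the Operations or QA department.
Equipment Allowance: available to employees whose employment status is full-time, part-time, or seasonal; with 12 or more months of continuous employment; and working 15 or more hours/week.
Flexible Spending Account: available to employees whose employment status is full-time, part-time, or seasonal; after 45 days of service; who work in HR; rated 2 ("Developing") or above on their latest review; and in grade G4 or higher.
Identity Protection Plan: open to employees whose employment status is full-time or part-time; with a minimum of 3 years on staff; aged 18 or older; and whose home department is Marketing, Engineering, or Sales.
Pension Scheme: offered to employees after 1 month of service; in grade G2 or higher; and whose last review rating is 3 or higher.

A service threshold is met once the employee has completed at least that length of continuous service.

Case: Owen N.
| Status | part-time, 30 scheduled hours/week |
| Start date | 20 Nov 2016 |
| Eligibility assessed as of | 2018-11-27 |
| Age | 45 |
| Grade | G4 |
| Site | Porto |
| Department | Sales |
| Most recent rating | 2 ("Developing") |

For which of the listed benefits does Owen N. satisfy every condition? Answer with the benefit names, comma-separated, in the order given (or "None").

401(k) Company Match, Equipment Allowance

Service from 20 Nov 2016 to 2018-11-27: 737 days.
401(k) Company Match — status part-time ✓; service 737 days ≥ 18 months (≈540 days) ✓; dept Sales ✓; 30 hrs/wk ≥ 20 ✓; age 45 ≥ 21 ✓ → eligible.
Spot Bonus Program — service 737 days ≥ 6 months (≈180 days) ✓; site Porto ✗ (not Tampa or Lyon) → not eligible.
Annual Bonus Plan — service 737 days ≥ 60 days ✓; grade G4 < G6 ✗ → not eligible.
Education Assistance — status part-time ✓ (not excluded); service 737 days < 3 years (≈1095 days) ✗ → not eligible.
Caregiver Leave — status part-time ✓ (not excluded); service 737 days ≥ 30 days ✓; dept Sales ✗ → not eligible.
Equipment Allowance — status part-time ✓; service 737 days ≥ 12 months (≈360 days) ✓; 30 hrs/wk ≥ 15 ✓ → eligible.
Flexible Spending Account — status part-time ✓; service 737 days ≥ 45 days ✓; dept Sales ✗ → not eligible.
Identity Protection Plan — status part-time ✓; service 737 days < 3 years (≈1095 days) ✗ → not eligible.
Pension Scheme — service 737 days ≥ 1 month (≈30 days) ✓; grade G4 ≥ G2 ✓; rating 2 < 3 ✗ → not eligible.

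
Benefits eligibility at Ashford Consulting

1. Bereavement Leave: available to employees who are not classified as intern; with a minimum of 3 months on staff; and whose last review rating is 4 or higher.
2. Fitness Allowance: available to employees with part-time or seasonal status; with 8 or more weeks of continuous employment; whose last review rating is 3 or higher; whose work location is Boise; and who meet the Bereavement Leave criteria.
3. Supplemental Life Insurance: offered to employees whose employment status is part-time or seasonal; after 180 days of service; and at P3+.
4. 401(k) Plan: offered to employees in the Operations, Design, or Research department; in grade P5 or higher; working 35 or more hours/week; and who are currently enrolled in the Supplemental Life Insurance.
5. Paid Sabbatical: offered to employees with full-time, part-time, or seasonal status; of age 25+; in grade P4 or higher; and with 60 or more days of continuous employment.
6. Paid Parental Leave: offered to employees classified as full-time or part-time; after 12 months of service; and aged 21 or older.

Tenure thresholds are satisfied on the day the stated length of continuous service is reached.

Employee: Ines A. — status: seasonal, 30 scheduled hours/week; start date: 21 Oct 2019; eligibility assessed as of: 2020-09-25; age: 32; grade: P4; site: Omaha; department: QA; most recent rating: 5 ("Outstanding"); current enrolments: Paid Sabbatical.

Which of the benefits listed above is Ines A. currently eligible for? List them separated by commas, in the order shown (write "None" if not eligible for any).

Bereavement Leave, Supplemental Life Insurance, Paid Sabbatical

Service from 21 Oct 2019 to 2020-09-25: 340 days.
Bereavement Leave — status seasonal ✓ (not excluded); service 340 days ≥ 3 months (≈90 days) ✓; rating 5 ≥ 4 ✓ → eligible.
Fitness Allowance — status seasonal ✓; service 340 days ≥ 8 weeks (≈56 days) ✓; rating 5 ≥ 3 ✓; site Omaha ✗ (not Boise) → not eligible.
Supplemental Life Insurance — status seasonal ✓; service 340 days ≥ 180 days ✓; grade P4 ≥ P3 ✓ → eligible.
401(k) Plan — dept QA ✗ → not eligible.
Paid Sabbatical — status seasonal ✓; age 32 ≥ 25 ✓; grade P4 ≥ P4 ✓; service 340 days ≥ 60 days ✓ → eligible.
Paid Parental Leave — status seasonal ✗ (requires full-time or part-time) → not eligible.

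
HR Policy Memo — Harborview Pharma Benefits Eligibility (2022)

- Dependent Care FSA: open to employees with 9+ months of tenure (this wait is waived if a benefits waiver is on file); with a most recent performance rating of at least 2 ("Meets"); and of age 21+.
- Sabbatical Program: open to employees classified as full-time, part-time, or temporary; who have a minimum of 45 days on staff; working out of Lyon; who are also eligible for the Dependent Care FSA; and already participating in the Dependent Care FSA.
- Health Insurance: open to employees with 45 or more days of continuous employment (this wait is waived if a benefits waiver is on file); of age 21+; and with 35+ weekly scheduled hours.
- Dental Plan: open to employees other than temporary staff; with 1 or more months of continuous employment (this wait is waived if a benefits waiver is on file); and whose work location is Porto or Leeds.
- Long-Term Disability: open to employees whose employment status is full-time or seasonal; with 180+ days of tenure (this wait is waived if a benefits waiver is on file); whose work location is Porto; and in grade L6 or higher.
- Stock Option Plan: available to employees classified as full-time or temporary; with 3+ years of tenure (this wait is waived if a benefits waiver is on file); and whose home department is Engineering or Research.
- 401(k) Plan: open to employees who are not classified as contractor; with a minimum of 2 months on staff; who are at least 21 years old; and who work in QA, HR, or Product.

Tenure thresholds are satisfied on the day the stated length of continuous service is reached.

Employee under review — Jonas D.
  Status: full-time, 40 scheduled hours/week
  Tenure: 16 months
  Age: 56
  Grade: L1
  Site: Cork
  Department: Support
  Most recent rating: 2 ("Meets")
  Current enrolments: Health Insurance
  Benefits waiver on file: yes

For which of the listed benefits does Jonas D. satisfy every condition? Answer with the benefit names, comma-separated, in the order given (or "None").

Dependent Care FSA, Health Insurance

Dependent Care FSA — benefits waiver on file ✓; rating 2 ≥ 2 ✓; age 56 ≥ 21 ✓ → eligible.
Sabbatical Program — status full-time ✓; service 16 months ≥ 45 days ✓; site Cork ✗ (not Lyon) → not eligible.
Health Insurance — benefits waiver on file ✓; age 56 ≥ 21 ✓; 40 hrs/wk ≥ 35 ✓ → eligible.
Dental Plan — status full-time ✓ (not excluded); benefits waiver on file ✓; site Cork ✗ (not Porto or Leeds) → not eligible.
Long-Term Disability — status full-time ✓; benefits waiver on file ✓; site Cork ✗ (not Porto) → not eligible.
Stock Option Plan — status full-time ✓; benefits waiver on file ✓; dept Support ✗ → not eligible.
401(k) Plan — status full-time ✓ (not excluded); service 16 months ≥ 2 months ✓; age 56 ≥ 21 ✓; dept Support ✗ → not eligible.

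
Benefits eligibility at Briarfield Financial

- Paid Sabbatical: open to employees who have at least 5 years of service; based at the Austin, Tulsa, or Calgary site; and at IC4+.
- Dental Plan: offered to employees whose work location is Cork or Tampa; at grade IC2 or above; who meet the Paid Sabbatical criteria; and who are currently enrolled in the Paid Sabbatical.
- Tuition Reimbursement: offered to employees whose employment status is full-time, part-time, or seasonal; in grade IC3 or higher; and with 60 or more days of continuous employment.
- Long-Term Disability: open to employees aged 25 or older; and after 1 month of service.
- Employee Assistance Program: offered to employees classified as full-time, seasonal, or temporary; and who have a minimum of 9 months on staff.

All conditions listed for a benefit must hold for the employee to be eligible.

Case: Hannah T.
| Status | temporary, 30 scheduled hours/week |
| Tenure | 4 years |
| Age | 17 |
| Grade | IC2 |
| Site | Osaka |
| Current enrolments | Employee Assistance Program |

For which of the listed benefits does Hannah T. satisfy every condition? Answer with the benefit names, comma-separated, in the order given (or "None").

Paid Sabbatical — service 4 years < 5 years ✗ → not eligible.
Dental Plan — site Osaka ✗ (not Cork or Tampa) → not eligible.
Tuition Reimbursement — status temporary ✗ (requires full-time, part-time, or seasonal) → not eligible.
Long-Term Disability — age 17 < 25 ✗ → not eligible.
Employee Assistance Program — status temporary ✓; service 4 years ≥ 9 months (≈270 days) ✓ → eligible.

Employee Assistance Program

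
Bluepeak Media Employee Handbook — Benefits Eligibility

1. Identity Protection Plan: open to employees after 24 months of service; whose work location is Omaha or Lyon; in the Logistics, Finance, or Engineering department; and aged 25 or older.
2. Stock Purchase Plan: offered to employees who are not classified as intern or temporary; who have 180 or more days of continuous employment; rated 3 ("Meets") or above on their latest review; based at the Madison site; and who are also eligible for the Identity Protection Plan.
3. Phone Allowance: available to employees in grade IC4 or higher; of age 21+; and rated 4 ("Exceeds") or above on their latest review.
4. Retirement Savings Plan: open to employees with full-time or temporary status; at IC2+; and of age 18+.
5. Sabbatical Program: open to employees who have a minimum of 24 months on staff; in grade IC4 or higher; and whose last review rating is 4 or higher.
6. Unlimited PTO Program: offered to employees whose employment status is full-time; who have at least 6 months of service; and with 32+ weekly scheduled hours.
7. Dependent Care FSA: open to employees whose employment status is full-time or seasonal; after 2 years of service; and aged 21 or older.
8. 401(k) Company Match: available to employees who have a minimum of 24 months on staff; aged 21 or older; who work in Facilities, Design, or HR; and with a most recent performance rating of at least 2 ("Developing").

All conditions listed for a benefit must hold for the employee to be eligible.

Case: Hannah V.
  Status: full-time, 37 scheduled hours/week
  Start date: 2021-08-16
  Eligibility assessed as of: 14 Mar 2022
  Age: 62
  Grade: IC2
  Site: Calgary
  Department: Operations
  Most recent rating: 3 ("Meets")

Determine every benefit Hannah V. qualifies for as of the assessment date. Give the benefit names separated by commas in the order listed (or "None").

Retirement Savings Plan, Unlimited PTO Program

Service from 2021-08-16 to 14 Mar 2022: 210 days.
Identity Protection Plan — service 210 days < 24 months (≈720 days) ✗ → not eligible.
Stock Purchase Plan — status full-time ✓ (not excluded); service 210 days ≥ 180 days ✓; rating 3 ≥ 3 ✓; site Calgary ✗ (not Madison) → not eligible.
Phone Allowance — grade IC2 < IC4 ✗ → not eligible.
Retirement Savings Plan — status full-time ✓; grade IC2 ≥ IC2 ✓; age 62 ≥ 18 ✓ → eligible.
Sabbatical Program — service 210 days < 24 months (≈720 days) ✗ → not eligible.
Unlimited PTO Program — status full-time ✓; service 210 days ≥ 6 months (≈180 days) ✓; 37 hrs/wk ≥ 32 ✓ → eligible.
Dependent Care FSA — status full-time ✓; service 210 days < 2 years (≈730 days) ✗ → not eligible.
401(k) Company Match — service 210 days < 24 months (≈720 days) ✗ → not eligible.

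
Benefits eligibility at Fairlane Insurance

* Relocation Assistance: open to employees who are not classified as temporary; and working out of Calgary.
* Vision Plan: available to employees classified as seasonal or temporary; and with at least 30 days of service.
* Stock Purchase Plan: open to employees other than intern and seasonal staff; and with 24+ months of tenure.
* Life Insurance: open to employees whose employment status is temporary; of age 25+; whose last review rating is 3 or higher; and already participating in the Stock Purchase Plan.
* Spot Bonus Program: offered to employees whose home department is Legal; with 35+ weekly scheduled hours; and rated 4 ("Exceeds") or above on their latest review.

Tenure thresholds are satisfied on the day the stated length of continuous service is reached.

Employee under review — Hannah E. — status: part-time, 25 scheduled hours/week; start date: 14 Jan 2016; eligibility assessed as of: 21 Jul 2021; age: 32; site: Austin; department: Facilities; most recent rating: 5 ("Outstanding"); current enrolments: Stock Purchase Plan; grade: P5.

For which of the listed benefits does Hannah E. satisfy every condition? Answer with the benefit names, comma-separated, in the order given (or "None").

Service from 14 Jan 2016 to 21 Jul 2021: 2015 days.
Relocation Assistance — status part-time ✓ (not excluded); site Austin ✗ (not Calgary) → not eligible.
Vision Plan — status part-time ✗ (requires seasonal or temporary) → not eligible.
Stock Purchase Plan — status part-time ✓ (not excluded); service 2015 days ≥ 24 months (≈720 days) ✓ → eligible.
Life Insurance — status part-time ✗ (requires temporary) → not eligible.
Spot Bonus Program — dept Facilities ✗ → not eligible.

Stock Purchase Plan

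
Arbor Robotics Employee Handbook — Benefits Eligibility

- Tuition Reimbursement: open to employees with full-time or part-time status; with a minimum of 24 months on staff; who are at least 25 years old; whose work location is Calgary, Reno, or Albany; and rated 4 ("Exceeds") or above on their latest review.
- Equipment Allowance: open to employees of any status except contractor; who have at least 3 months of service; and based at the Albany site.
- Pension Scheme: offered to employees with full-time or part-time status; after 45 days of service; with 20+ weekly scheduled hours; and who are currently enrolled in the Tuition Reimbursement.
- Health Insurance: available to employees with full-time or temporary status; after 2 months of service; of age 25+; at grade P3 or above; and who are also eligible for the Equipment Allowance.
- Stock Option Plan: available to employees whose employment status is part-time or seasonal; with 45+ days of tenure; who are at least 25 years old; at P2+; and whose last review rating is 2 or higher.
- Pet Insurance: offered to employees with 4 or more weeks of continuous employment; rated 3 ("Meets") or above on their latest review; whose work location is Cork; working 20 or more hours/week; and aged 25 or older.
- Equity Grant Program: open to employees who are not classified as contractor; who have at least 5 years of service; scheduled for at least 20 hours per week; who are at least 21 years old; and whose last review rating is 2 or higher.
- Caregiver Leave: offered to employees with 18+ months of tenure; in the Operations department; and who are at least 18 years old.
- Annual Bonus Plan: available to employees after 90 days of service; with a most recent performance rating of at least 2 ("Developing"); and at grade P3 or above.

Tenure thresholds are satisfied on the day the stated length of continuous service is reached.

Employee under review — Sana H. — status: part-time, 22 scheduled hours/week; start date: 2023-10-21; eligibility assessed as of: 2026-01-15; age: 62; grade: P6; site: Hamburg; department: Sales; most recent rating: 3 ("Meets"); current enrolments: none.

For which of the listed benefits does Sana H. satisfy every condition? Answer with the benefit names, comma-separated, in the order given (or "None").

Stock Option Plan, Annual Bonus Plan

Service from 2023-10-21 to 2026-01-15: 817 days.
Tuition Reimbursement — status part-time ✓; service 817 days ≥ 24 months (≈720 days) ✓; age 62 ≥ 25 ✓; site Hamburg ✗ (not Calgary, Reno, or Albany) → not eligible.
Equipment Allowance — status part-time ✓ (not excluded); service 817 days ≥ 3 months (≈90 days) ✓; site Hamburg ✗ (not Albany) → not eligible.
Pension Scheme — status part-time ✓; service 817 days ≥ 45 days ✓; 22 hrs/wk ≥ 20 ✓; not enrolled in Tuition Reimbursement ✗ → not eligible.
Health Insurance — status part-time ✗ (requires full-time or temporary) → not eligible.
Stock Option Plan — status part-time ✓; service 817 days ≥ 45 days ✓; age 62 ≥ 25 ✓; grade P6 ≥ P2 ✓; rating 3 ≥ 2 ✓ → eligible.
Pet Insurance — service 817 days ≥ 4 weeks (≈28 days) ✓; rating 3 ≥ 3 ✓; site Hamburg ✗ (not Cork) → not eligible.
Equity Grant Program — status part-time ✓ (not excluded); service 817 days < 5 years (≈1825 days) ✗ → not eligible.
Caregiver Leave — service 817 days ≥ 18 months (≈540 days) ✓; dept Sales ✗ → not eligible.
Annual Bonus Plan — service 817 days ≥ 90 days ✓; rating 3 ≥ 2 ✓; grade P6 ≥ P3 ✓ → eligible.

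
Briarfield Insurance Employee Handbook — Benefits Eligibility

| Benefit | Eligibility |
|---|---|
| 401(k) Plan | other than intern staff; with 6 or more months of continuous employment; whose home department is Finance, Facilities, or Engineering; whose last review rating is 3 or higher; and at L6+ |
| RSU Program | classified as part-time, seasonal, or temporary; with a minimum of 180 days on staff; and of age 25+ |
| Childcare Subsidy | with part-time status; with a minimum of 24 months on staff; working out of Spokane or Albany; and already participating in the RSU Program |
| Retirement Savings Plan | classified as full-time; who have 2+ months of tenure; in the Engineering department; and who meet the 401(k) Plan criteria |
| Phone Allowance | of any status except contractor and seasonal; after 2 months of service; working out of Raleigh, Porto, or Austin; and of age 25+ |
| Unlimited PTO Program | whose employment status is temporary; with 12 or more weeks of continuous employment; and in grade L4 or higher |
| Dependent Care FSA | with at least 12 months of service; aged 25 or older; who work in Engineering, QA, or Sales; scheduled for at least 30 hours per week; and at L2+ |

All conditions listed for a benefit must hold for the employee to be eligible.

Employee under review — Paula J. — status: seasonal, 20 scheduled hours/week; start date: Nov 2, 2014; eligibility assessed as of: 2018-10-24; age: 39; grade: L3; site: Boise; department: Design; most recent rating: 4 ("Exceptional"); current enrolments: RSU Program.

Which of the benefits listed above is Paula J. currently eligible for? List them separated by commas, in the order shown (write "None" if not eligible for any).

Service from Nov 2, 2014 to 2018-10-24: 1452 days.
401(k) Plan — status seasonal ✓ (not excluded); service 1452 days ≥ 6 months (≈180 days) ✓; dept Design ✗ → not eligible.
RSU Program — status seasonal ✓; service 1452 days ≥ 180 days ✓; age 39 ≥ 25 ✓ → eligible.
Childcare Subsidy — status seasonal ✗ (requires part-time) → not eligible.
Retirement Savings Plan — status seasonal ✗ (requires full-time) → not eligible.
Phone Allowance — status seasonal ✗ (excluded) → not eligible.
Unlimited PTO Program — status seasonal ✗ (requires temporary) → not eligible.
Dependent Care FSA — service 1452 days ≥ 12 months (≈360 days) ✓; age 39 ≥ 25 ✓; dept Design ✗ → not eligible.

RSU Program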